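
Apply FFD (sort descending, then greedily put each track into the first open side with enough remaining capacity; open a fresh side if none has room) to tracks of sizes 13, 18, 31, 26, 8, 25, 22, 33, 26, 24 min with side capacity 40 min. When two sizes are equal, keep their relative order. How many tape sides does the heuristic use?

Sorted descending: 33, 31, 26, 26, 25, 24, 22, 18, 13, 8.
  33 → side 1 (new)  [load 33/40]
  31 → side 2 (new)  [load 31/40]
  26 → side 3 (new)  [load 26/40]
  26 → side 4 (new)  [load 26/40]
  25 → side 5 (new)  [load 25/40]
  24 → side 6 (new)  [load 24/40]
  22 → side 7 (new)  [load 22/40]
  18 → side 7  [load 40/40]
  13 → side 3  [load 39/40]
  8 → side 2  [load 39/40]
7 tape sides opened.

7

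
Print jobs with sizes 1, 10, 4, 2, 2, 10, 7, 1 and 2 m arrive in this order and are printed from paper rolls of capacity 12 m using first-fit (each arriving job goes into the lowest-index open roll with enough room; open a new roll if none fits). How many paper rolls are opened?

  1 → roll 1 (new)  [load 1/12]
  10 → roll 1  [load 11/12]
  4 → roll 2 (new)  [load 4/12]
  2 → roll 2  [load 6/12]
  2 → roll 2  [load 8/12]
  10 → roll 3 (new)  [load 10/12]
  7 → roll 4 (new)  [load 7/12]
  1 → roll 1  [load 12/12]
  2 → roll 2  [load 10/12]
4 paper rolls opened.

4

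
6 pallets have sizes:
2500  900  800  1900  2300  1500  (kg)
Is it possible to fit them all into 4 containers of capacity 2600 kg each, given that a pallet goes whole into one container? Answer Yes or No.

No

Total = 9900 kg; ⌈9900/2600⌉ = 4.
The bound of 4 does not rule out 4, but exhaustive search shows no assignment into 4 containers of capacity 2600 kg exists — the minimum is 5.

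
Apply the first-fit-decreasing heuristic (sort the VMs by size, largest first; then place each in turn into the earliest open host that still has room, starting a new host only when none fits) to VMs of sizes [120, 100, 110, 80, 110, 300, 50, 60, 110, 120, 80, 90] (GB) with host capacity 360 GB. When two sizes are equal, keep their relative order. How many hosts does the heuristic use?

4

Sorted descending: 300, 120, 120, 110, 110, 110, 100, 90, 80, 80, 60, 50.
  300 → host 1 (new)  [load 300/360]
  120 → host 2 (new)  [load 120/360]
  120 → host 2  [load 240/360]
  110 → host 2  [load 350/360]
  110 → host 3 (new)  [load 110/360]
  110 → host 3  [load 220/360]
  100 → host 3  [load 320/360]
  90 → host 4 (new)  [load 90/360]
  80 → host 4  [load 170/360]
  80 → host 4  [load 250/360]
  60 → host 1  [load 360/360]
  50 → host 4  [load 300/360]
4 hosts opened.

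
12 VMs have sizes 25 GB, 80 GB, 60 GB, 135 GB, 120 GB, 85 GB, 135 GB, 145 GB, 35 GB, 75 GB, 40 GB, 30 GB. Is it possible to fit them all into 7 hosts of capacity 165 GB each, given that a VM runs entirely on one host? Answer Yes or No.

A valid assignment using 7 hosts:
  host 1: 145 = 145
  host 2: 135 + 30 = 165
  host 3: 135 + 25 = 160
  host 4: 120 + 40 = 160
  host 5: 85 + 80 = 165
  host 6: 75 + 60 = 135
  host 7: 35 = 35
Every load is within 165 GB, so 7 hosts suffice.

Yes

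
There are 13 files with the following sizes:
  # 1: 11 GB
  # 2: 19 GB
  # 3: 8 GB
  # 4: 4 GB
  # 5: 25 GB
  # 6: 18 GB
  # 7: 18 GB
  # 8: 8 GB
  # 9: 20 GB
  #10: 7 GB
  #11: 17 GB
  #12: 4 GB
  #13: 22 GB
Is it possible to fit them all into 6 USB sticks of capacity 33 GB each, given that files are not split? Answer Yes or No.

Total = 181 GB; ⌈181/33⌉ = 6.
7 files each exceed half the capacity and cannot share a USB stick, forcing at least 7 USB sticks.
At least 7 USB sticks are required, but only 6 are allowed.

No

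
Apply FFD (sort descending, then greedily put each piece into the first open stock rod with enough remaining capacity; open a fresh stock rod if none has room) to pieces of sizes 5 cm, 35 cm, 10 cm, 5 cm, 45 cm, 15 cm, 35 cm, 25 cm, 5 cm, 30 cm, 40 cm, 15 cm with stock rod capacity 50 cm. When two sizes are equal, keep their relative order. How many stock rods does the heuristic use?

6

Sorted descending: 45, 40, 35, 35, 30, 25, 15, 15, 10, 5, 5, 5.
  45 → stock rod 1 (new)  [load 45/50]
  40 → stock rod 2 (new)  [load 40/50]
  35 → stock rod 3 (new)  [load 35/50]
  35 → stock rod 4 (new)  [load 35/50]
  30 → stock rod 5 (new)  [load 30/50]
  25 → stock rod 6 (new)  [load 25/50]
  15 → stock rod 3  [load 50/50]
  15 → stock rod 4  [load 50/50]
  10 → stock rod 2  [load 50/50]
  5 → stock rod 1  [load 50/50]
  5 → stock rod 5  [load 35/50]
  5 → stock rod 5  [load 40/50]
6 stock rods opened.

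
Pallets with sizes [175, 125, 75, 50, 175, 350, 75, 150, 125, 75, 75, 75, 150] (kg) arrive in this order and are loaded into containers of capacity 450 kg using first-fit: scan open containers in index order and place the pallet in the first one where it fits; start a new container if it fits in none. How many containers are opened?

  175 → container 1 (new)  [load 175/450]
  125 → container 1  [load 300/450]
  75 → container 1  [load 375/450]
  50 → container 1  [load 425/450]
  175 → container 2 (new)  [load 175/450]
  350 → container 3 (new)  [load 350/450]
  75 → container 2  [load 250/450]
  150 → container 2  [load 400/450]
  125 → container 4 (new)  [load 125/450]
  75 → container 3  [load 425/450]
  75 → container 4  [load 200/450]
  75 → container 4  [load 275/450]
  150 → container 4  [load 425/450]
4 containers opened.

4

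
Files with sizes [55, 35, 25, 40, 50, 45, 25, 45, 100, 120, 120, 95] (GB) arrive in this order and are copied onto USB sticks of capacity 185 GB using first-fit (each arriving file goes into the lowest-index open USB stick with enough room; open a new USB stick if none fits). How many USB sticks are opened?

6

  55 → USB stick 1 (new)  [load 55/185]
  35 → USB stick 1  [load 90/185]
  25 → USB stick 1  [load 115/185]
  40 → USB stick 1  [load 155/185]
  50 → USB stick 2 (new)  [load 50/185]
  45 → USB stick 2  [load 95/185]
  25 → USB stick 1  [load 180/185]
  45 → USB stick 2  [load 140/185]
  100 → USB stick 3 (new)  [load 100/185]
  120 → USB stick 4 (new)  [load 120/185]
  120 → USB stick 5 (new)  [load 120/185]
  95 → USB stick 6 (new)  [load 95/185]
6 USB sticks opened.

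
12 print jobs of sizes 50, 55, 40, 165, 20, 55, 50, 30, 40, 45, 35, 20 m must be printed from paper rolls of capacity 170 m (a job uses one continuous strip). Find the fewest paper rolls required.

4

Total = 165 + 55 + 55 + 50 + 50 + 45 + 40 + 40 + 35 + 30 + 20 + 20 = 605 m.
Lower bound: ⌈605/170⌉ = 4 paper rolls.
A packing using 4 paper rolls:
  roll 1: 165 = 165
  roll 2: 55 + 55 + 50 = 160
  roll 3: 50 + 45 + 40 + 35 = 170
  roll 4: 40 + 30 + 20 + 20 = 110
This matches the lower bound, so 4 is optimal.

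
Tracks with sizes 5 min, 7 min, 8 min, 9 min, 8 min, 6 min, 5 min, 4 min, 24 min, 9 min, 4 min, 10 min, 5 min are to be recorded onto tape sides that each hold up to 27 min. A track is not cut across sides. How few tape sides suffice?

4

Total = 24 + 10 + 9 + 9 + 8 + 8 + 7 + 6 + 5 + 5 + 5 + 4 + 4 = 104 min.
Lower bound: ⌈104/27⌉ = 4 tape sides.
A packing using 4 tape sides:
  side 1: 24 = 24
  side 2: 10 + 9 + 8 = 27
  side 3: 9 + 8 + 6 + 4 = 27
  side 4: 7 + 5 + 5 + 5 + 4 = 26
This matches the lower bound, so 4 is optimal.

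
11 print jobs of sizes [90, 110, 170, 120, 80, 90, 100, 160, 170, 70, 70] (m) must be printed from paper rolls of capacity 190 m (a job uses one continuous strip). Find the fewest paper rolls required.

7

Total = 170 + 170 + 160 + 120 + 110 + 100 + 90 + 90 + 80 + 70 + 70 = 1230 m.
Lower bound: ⌈1230/190⌉ = 7 paper rolls.
A packing using 7 paper rolls:
  roll 1: 170 = 170
  roll 2: 170 = 170
  roll 3: 160 = 160
  roll 4: 120 + 70 = 190
  roll 5: 110 + 80 = 190
  roll 6: 100 + 90 = 190
  roll 7: 90 + 70 = 160
This matches the lower bound, so 7 is optimal.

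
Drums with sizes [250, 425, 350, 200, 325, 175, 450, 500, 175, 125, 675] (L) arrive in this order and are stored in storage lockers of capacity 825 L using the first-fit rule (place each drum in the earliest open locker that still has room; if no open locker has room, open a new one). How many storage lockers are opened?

5

  250 → locker 1 (new)  [load 250/825]
  425 → locker 1  [load 675/825]
  350 → locker 2 (new)  [load 350/825]
  200 → locker 2  [load 550/825]
  325 → locker 3 (new)  [load 325/825]
  175 → locker 2  [load 725/825]
  450 → locker 3  [load 775/825]
  500 → locker 4 (new)  [load 500/825]
  175 → locker 4  [load 675/825]
  125 → locker 1  [load 800/825]
  675 → locker 5 (new)  [load 675/825]
5 storage lockers opened.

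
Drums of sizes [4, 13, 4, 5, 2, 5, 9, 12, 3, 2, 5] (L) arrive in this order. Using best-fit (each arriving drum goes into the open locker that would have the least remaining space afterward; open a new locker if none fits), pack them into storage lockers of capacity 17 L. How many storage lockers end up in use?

4

  4 → locker 1 (new)  [load 4/17]
  13 → locker 1  [load 17/17]
  4 → locker 2 (new)  [load 4/17]
  5 → locker 2  [load 9/17]
  2 → locker 2  [load 11/17]
  5 → locker 2  [load 16/17]
  9 → locker 3 (new)  [load 9/17]
  12 → locker 4 (new)  [load 12/17]
  3 → locker 4  [load 15/17]
  2 → locker 4  [load 17/17]
  5 → locker 3  [load 14/17]
4 storage lockers opened.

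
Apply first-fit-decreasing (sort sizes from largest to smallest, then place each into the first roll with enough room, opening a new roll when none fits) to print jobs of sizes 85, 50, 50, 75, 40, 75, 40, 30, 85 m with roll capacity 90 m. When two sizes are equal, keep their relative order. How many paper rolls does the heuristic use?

Sorted descending: 85, 85, 75, 75, 50, 50, 40, 40, 30.
  85 → roll 1 (new)  [load 85/90]
  85 → roll 2 (new)  [load 85/90]
  75 → roll 3 (new)  [load 75/90]
  75 → roll 4 (new)  [load 75/90]
  50 → roll 5 (new)  [load 50/90]
  50 → roll 6 (new)  [load 50/90]
  40 → roll 5  [load 90/90]
  40 → roll 6  [load 90/90]
  30 → roll 7 (new)  [load 30/90]
7 paper rolls opened.

7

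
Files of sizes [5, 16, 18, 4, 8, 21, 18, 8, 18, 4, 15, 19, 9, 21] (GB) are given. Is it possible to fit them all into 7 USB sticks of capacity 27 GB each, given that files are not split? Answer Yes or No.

No

Total = 184 GB; ⌈184/27⌉ = 7.
8 files each exceed half the capacity and cannot share a USB stick, forcing at least 8 USB sticks.
At least 8 USB sticks are required, but only 7 are allowed.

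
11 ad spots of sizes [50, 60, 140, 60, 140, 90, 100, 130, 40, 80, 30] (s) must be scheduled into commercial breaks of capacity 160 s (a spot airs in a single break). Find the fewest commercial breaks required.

Total = 140 + 140 + 130 + 100 + 90 + 80 + 60 + 60 + 50 + 40 + 30 = 920 s.
Lower bound: ⌈920/160⌉ = 6 commercial breaks.
A packing using 7 commercial breaks:
  break 1: 140 = 140
  break 2: 140 = 140
  break 3: 130 + 30 = 160
  break 4: 100 + 60 = 160
  break 5: 90 + 60 = 150
  break 6: 80 + 50 = 130
  break 7: 40 = 40
No arrangement into 6 commercial breaks stays within capacity, so 7 is optimal.

7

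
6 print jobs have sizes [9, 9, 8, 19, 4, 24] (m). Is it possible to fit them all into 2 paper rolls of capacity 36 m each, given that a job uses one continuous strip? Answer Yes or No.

No

Total = 73 m; ⌈73/36⌉ = 3.
At least 3 paper rolls are required, but only 2 are allowed.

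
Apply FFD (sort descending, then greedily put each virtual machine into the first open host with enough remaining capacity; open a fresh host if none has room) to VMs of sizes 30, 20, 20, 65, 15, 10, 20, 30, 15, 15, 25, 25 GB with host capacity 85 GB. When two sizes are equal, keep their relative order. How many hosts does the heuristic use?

4

Sorted descending: 65, 30, 30, 25, 25, 20, 20, 20, 15, 15, 15, 10.
  65 → host 1 (new)  [load 65/85]
  30 → host 2 (new)  [load 30/85]
  30 → host 2  [load 60/85]
  25 → host 2  [load 85/85]
  25 → host 3 (new)  [load 25/85]
  20 → host 1  [load 85/85]
  20 → host 3  [load 45/85]
  20 → host 3  [load 65/85]
  15 → host 3  [load 80/85]
  15 → host 4 (new)  [load 15/85]
  15 → host 4  [load 30/85]
  10 → host 4  [load 40/85]
4 hosts opened.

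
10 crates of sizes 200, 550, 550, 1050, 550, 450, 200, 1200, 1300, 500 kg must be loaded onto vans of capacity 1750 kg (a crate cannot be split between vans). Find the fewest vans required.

4

Total = 1300 + 1200 + 1050 + 550 + 550 + 550 + 500 + 450 + 200 + 200 = 6550 kg.
Lower bound: ⌈6550/1750⌉ = 4 vans.
A packing using 4 vans:
  van 1: 1300 + 450 = 1750
  van 2: 1200 + 550 = 1750
  van 3: 1050 + 550 = 1600
  van 4: 550 + 500 + 200 + 200 = 1450
This matches the lower bound, so 4 is optimal.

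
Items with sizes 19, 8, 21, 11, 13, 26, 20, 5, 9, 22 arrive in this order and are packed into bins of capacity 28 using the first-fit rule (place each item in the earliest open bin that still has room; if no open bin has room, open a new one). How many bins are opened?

7

  19 → bin 1 (new)  [load 19/28]
  8 → bin 1  [load 27/28]
  21 → bin 2 (new)  [load 21/28]
  11 → bin 3 (new)  [load 11/28]
  13 → bin 3  [load 24/28]
  26 → bin 4 (new)  [load 26/28]
  20 → bin 5 (new)  [load 20/28]
  5 → bin 2  [load 26/28]
  9 → bin 6 (new)  [load 9/28]
  22 → bin 7 (new)  [load 22/28]
7 bins opened.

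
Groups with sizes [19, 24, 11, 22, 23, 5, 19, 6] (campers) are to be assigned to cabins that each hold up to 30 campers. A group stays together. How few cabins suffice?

Total = 24 + 23 + 22 + 19 + 19 + 11 + 6 + 5 = 129 campers.
Lower bound: ⌈129/30⌉ = 5 cabins.
A packing using 5 cabins:
  cabin 1: 24 + 6 = 30
  cabin 2: 23 + 5 = 28
  cabin 3: 22 = 22
  cabin 4: 19 + 11 = 30
  cabin 5: 19 = 19
This matches the lower bound, so 5 is optimal.

5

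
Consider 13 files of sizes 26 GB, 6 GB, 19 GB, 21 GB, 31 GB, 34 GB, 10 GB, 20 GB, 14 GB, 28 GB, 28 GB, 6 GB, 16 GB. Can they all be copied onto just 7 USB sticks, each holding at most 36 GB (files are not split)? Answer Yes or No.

No

Total = 259 GB; ⌈259/36⌉ = 8.
At least 8 USB sticks are required, but only 7 are allowed.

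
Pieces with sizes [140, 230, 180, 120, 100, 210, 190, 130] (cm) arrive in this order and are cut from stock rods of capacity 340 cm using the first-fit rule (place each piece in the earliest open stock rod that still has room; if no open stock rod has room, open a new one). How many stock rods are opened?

4

  140 → stock rod 1 (new)  [load 140/340]
  230 → stock rod 2 (new)  [load 230/340]
  180 → stock rod 1  [load 320/340]
  120 → stock rod 3 (new)  [load 120/340]
  100 → stock rod 2  [load 330/340]
  210 → stock rod 3  [load 330/340]
  190 → stock rod 4 (new)  [load 190/340]
  130 → stock rod 4  [load 320/340]
4 stock rods opened.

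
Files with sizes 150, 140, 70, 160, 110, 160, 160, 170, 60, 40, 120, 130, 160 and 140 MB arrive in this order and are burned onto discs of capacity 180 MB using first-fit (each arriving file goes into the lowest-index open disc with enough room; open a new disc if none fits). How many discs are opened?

11

  150 → disc 1 (new)  [load 150/180]
  140 → disc 2 (new)  [load 140/180]
  70 → disc 3 (new)  [load 70/180]
  160 → disc 4 (new)  [load 160/180]
  110 → disc 3  [load 180/180]
  160 → disc 5 (new)  [load 160/180]
  160 → disc 6 (new)  [load 160/180]
  170 → disc 7 (new)  [load 170/180]
  60 → disc 8 (new)  [load 60/180]
  40 → disc 2  [load 180/180]
  120 → disc 8  [load 180/180]
  130 → disc 9 (new)  [load 130/180]
  160 → disc 10 (new)  [load 160/180]
  140 → disc 11 (new)  [load 140/180]
11 discs opened.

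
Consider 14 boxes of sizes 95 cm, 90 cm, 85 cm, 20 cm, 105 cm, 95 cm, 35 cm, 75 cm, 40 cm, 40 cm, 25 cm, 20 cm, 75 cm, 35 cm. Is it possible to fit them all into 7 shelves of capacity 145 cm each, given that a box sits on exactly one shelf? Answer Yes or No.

Yes

A valid assignment using 7 shelves:
  shelf 1: 105 + 40 = 145
  shelf 2: 95 + 40 = 135
  shelf 3: 95 + 35 = 130
  shelf 4: 90 + 35 + 20 = 145
  shelf 5: 85 + 25 + 20 = 130
  shelf 6: 75 = 75
  shelf 7: 75 = 75
Every load is within 145 cm, so 7 shelves suffice.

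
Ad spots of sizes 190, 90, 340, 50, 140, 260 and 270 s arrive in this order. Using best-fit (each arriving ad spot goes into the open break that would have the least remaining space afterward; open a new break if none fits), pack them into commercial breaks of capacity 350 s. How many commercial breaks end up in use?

  190 → break 1 (new)  [load 190/350]
  90 → break 1  [load 280/350]
  340 → break 2 (new)  [load 340/350]
  50 → break 1  [load 330/350]
  140 → break 3 (new)  [load 140/350]
  260 → break 4 (new)  [load 260/350]
  270 → break 5 (new)  [load 270/350]
5 commercial breaks opened.

5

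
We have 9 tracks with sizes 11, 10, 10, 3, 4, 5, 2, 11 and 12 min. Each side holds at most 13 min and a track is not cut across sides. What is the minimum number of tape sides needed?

6

Total = 12 + 11 + 11 + 10 + 10 + 5 + 4 + 3 + 2 = 68 min.
Lower bound: ⌈68/13⌉ = 6 tape sides.
A packing using 6 tape sides:
  side 1: 12 = 12
  side 2: 11 + 2 = 13
  side 3: 11 = 11
  side 4: 10 + 3 = 13
  side 5: 10 = 10
  side 6: 5 + 4 = 9
This matches the lower bound, so 6 is optimal.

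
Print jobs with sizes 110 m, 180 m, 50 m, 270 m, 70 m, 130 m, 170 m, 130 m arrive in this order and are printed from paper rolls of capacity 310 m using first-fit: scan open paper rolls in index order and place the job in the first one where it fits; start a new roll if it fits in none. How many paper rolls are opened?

  110 → roll 1 (new)  [load 110/310]
  180 → roll 1  [load 290/310]
  50 → roll 2 (new)  [load 50/310]
  270 → roll 3 (new)  [load 270/310]
  70 → roll 2  [load 120/310]
  130 → roll 2  [load 250/310]
  170 → roll 4 (new)  [load 170/310]
  130 → roll 4  [load 300/310]
4 paper rolls opened.

4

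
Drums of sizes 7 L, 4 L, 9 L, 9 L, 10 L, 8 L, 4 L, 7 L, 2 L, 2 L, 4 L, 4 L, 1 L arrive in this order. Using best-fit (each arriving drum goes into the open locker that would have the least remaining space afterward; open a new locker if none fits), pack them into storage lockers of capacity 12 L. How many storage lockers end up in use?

  7 → locker 1 (new)  [load 7/12]
  4 → locker 1  [load 11/12]
  9 → locker 2 (new)  [load 9/12]
  9 → locker 3 (new)  [load 9/12]
  10 → locker 4 (new)  [load 10/12]
  8 → locker 5 (new)  [load 8/12]
  4 → locker 5  [load 12/12]
  7 → locker 6 (new)  [load 7/12]
  2 → locker 4  [load 12/12]
  2 → locker 2  [load 11/12]
  4 → locker 6  [load 11/12]
  4 → locker 7 (new)  [load 4/12]
  1 → locker 1  [load 12/12]
7 storage lockers opened.

7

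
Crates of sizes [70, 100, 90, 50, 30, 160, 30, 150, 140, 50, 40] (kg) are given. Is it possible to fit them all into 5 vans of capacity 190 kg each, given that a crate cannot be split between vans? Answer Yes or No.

A valid assignment using 5 vans:
  van 1: 160 + 30 = 190
  van 2: 150 + 40 = 190
  van 3: 140 + 50 = 190
  van 4: 100 + 90 = 190
  van 5: 70 + 50 + 30 = 150
Every load is within 190 kg, so 5 vans suffice.

Yes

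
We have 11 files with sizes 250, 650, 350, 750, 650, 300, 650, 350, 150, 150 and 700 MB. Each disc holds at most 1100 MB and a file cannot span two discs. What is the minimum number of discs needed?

Total = 750 + 700 + 650 + 650 + 650 + 350 + 350 + 300 + 250 + 150 + 150 = 4950 MB.
Lower bound: ⌈4950/1100⌉ = 5 discs.
A packing using 5 discs:
  disc 1: 750 + 350 = 1100
  disc 2: 700 + 350 = 1050
  disc 3: 650 + 300 + 150 = 1100
  disc 4: 650 + 250 + 150 = 1050
  disc 5: 650 = 650
This matches the lower bound, so 5 is optimal.

5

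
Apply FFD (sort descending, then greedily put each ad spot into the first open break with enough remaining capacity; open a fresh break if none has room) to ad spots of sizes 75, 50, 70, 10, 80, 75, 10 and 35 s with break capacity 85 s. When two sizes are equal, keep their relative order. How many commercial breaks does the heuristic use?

5

Sorted descending: 80, 75, 75, 70, 50, 35, 10, 10.
  80 → break 1 (new)  [load 80/85]
  75 → break 2 (new)  [load 75/85]
  75 → break 3 (new)  [load 75/85]
  70 → break 4 (new)  [load 70/85]
  50 → break 5 (new)  [load 50/85]
  35 → break 5  [load 85/85]
  10 → break 2  [load 85/85]
  10 → break 3  [load 85/85]
5 commercial breaks opened.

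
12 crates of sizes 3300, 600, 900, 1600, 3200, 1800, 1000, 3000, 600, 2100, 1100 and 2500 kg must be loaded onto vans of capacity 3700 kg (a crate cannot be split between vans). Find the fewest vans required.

Total = 3300 + 3200 + 3000 + 2500 + 2100 + 1800 + 1600 + 1100 + 1000 + 900 + 600 + 600 = 21700 kg.
Lower bound: ⌈21700/3700⌉ = 6 vans.
A packing using 7 vans:
  van 1: 3300 = 3300
  van 2: 3200 = 3200
  van 3: 3000 + 600 = 3600
  van 4: 2500 + 1100 = 3600
  van 5: 2100 + 1600 = 3700
  van 6: 1800 + 1000 + 900 = 3700
  van 7: 600 = 600
No arrangement into 6 vans stays within capacity, so 7 is optimal.

7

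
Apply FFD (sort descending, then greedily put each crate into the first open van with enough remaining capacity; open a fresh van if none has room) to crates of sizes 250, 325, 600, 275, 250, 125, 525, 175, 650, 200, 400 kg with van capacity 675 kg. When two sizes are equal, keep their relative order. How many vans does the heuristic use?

6

Sorted descending: 650, 600, 525, 400, 325, 275, 250, 250, 200, 175, 125.
  650 → van 1 (new)  [load 650/675]
  600 → van 2 (new)  [load 600/675]
  525 → van 3 (new)  [load 525/675]
  400 → van 4 (new)  [load 400/675]
  325 → van 5 (new)  [load 325/675]
  275 → van 4  [load 675/675]
  250 → van 5  [load 575/675]
  250 → van 6 (new)  [load 250/675]
  200 → van 6  [load 450/675]
  175 → van 6  [load 625/675]
  125 → van 3  [load 650/675]
6 vans opened.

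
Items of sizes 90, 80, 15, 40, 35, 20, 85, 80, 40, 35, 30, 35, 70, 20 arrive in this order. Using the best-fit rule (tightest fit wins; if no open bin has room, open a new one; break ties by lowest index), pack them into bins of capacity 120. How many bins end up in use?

6

  90 → bin 1 (new)  [load 90/120]
  80 → bin 2 (new)  [load 80/120]
  15 → bin 1  [load 105/120]
  40 → bin 2  [load 120/120]
  35 → bin 3 (new)  [load 35/120]
  20 → bin 3  [load 55/120]
  85 → bin 4 (new)  [load 85/120]
  80 → bin 5 (new)  [load 80/120]
  40 → bin 5  [load 120/120]
  35 → bin 4  [load 120/120]
  30 → bin 3  [load 85/120]
  35 → bin 3  [load 120/120]
  70 → bin 6 (new)  [load 70/120]
  20 → bin 6  [load 90/120]
6 bins opened.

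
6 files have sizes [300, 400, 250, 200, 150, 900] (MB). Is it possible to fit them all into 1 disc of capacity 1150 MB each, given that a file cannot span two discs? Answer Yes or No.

No

Total = 2200 MB; ⌈2200/1150⌉ = 2.
At least 2 discs are required, but only 1 is allowed.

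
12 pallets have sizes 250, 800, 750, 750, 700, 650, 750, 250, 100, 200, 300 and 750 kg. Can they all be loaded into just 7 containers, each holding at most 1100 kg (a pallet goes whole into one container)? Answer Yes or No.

A valid assignment using 7 containers:
  container 1: 800 + 300 = 1100
  container 2: 750 + 250 + 100 = 1100
  container 3: 750 + 250 = 1000
  container 4: 750 + 200 = 950
  container 5: 750 = 750
  container 6: 700 = 700
  container 7: 650 = 650
Every load is within 1100 kg, so 7 containers suffice.

Yes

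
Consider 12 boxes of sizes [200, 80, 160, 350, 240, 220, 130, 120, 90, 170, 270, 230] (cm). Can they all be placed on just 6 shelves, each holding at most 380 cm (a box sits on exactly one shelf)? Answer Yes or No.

No

Total = 2260 cm; ⌈2260/380⌉ = 6.
The bound of 6 does not rule out 6, but exhaustive search shows no assignment into 6 shelves of capacity 380 cm exists — the minimum is 7.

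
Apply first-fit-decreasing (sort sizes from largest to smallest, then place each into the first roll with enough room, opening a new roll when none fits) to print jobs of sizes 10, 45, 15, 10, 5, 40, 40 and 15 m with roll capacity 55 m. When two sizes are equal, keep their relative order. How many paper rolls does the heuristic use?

4

Sorted descending: 45, 40, 40, 15, 15, 10, 10, 5.
  45 → roll 1 (new)  [load 45/55]
  40 → roll 2 (new)  [load 40/55]
  40 → roll 3 (new)  [load 40/55]
  15 → roll 2  [load 55/55]
  15 → roll 3  [load 55/55]
  10 → roll 1  [load 55/55]
  10 → roll 4 (new)  [load 10/55]
  5 → roll 4  [load 15/55]
4 paper rolls opened.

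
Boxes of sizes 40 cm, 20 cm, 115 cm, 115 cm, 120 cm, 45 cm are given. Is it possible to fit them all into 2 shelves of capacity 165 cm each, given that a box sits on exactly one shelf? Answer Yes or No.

Total = 455 cm; ⌈455/165⌉ = 3.
At least 3 shelves are required, but only 2 are allowed.

No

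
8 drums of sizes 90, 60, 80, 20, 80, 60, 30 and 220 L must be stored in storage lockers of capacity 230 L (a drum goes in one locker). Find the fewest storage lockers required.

Total = 220 + 90 + 80 + 80 + 60 + 60 + 30 + 20 = 640 L.
Lower bound: ⌈640/230⌉ = 3 storage lockers.
A packing using 3 storage lockers:
  locker 1: 220 = 220
  locker 2: 90 + 80 + 60 = 230
  locker 3: 80 + 60 + 30 + 20 = 190
This matches the lower bound, so 3 is optimal.

3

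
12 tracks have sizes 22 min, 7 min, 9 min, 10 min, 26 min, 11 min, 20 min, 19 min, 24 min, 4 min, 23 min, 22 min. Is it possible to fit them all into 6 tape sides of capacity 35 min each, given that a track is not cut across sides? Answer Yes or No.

Total = 197 min; ⌈197/35⌉ = 6.
7 tracks each exceed half the capacity and cannot share a side, forcing at least 7 tape sides.
At least 7 tape sides are required, but only 6 are allowed.

No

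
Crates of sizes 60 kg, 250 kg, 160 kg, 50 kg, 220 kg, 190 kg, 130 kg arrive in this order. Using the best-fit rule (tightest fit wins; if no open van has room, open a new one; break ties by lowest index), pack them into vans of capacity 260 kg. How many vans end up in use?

5

  60 → van 1 (new)  [load 60/260]
  250 → van 2 (new)  [load 250/260]
  160 → van 1  [load 220/260]
  50 → van 3 (new)  [load 50/260]
  220 → van 4 (new)  [load 220/260]
  190 → van 3  [load 240/260]
  130 → van 5 (new)  [load 130/260]
5 vans opened.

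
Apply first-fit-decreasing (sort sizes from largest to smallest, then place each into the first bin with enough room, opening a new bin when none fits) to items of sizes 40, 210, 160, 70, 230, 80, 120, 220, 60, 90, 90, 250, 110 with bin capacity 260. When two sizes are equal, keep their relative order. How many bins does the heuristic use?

Sorted descending: 250, 230, 220, 210, 160, 120, 110, 90, 90, 80, 70, 60, 40.
  250 → bin 1 (new)  [load 250/260]
  230 → bin 2 (new)  [load 230/260]
  220 → bin 3 (new)  [load 220/260]
  210 → bin 4 (new)  [load 210/260]
  160 → bin 5 (new)  [load 160/260]
  120 → bin 6 (new)  [load 120/260]
  110 → bin 6  [load 230/260]
  90 → bin 5  [load 250/260]
  90 → bin 7 (new)  [load 90/260]
  80 → bin 7  [load 170/260]
  70 → bin 7  [load 240/260]
  60 → bin 8 (new)  [load 60/260]
  40 → bin 3  [load 260/260]
8 bins opened.

8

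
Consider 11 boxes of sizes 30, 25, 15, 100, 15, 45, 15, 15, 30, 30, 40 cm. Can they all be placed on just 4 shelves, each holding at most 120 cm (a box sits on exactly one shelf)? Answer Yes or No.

Yes

A valid assignment using 4 shelves:
  shelf 1: 100 + 15 = 115
  shelf 2: 45 + 40 + 30 = 115
  shelf 3: 30 + 30 + 25 + 15 + 15 = 115
  shelf 4: 15 = 15
Every load is within 120 cm, so 4 shelves suffice.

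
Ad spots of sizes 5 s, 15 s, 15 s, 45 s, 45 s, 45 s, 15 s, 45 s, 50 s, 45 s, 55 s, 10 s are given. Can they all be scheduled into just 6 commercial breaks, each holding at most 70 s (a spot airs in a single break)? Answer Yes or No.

Total = 390 s; ⌈390/70⌉ = 6.
7 ad spots each exceed half the capacity and cannot share a break, forcing at least 7 commercial breaks.
At least 7 commercial breaks are required, but only 6 are allowed.

No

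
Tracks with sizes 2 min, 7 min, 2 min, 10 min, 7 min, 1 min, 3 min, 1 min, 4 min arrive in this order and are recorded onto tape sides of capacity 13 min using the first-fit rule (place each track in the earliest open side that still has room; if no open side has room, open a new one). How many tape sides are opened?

3

  2 → side 1 (new)  [load 2/13]
  7 → side 1  [load 9/13]
  2 → side 1  [load 11/13]
  10 → side 2 (new)  [load 10/13]
  7 → side 3 (new)  [load 7/13]
  1 → side 1  [load 12/13]
  3 → side 2  [load 13/13]
  1 → side 1  [load 13/13]
  4 → side 3  [load 11/13]
3 tape sides opened.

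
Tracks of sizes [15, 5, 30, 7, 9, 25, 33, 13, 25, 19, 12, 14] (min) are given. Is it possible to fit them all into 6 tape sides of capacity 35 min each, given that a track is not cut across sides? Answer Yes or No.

No

Total = 207 min; ⌈207/35⌉ = 6.
The bound of 6 does not rule out 6, but exhaustive search shows no assignment into 6 tape sides of capacity 35 min exists — the minimum is 7.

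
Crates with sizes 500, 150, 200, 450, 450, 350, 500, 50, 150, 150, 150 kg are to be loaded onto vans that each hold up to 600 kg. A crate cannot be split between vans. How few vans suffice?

Total = 500 + 500 + 450 + 450 + 350 + 200 + 150 + 150 + 150 + 150 + 50 = 3100 kg.
Lower bound: ⌈3100/600⌉ = 6 vans.
A packing using 6 vans:
  van 1: 500 + 50 = 550
  van 2: 500 = 500
  van 3: 450 + 150 = 600
  van 4: 450 + 150 = 600
  van 5: 350 + 200 = 550
  van 6: 150 + 150 = 300
This matches the lower bound, so 6 is optimal.

6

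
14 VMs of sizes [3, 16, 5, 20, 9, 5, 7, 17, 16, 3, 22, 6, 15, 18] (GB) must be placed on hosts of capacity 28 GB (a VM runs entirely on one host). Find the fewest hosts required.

Total = 22 + 20 + 18 + 17 + 16 + 16 + 15 + 9 + 7 + 6 + 5 + 5 + 3 + 3 = 162 GB.
Lower bound: ⌈162/28⌉ = 6 hosts.
Also, 7 VMs each exceed 14 GB, and no two of those can share a host, so at least 7 hosts are needed.
A packing using 7 hosts:
  host 1: 22 + 6 = 28
  host 2: 20 + 7 = 27
  host 3: 18 + 9 = 27
  host 4: 17 + 5 + 5 = 27
  host 5: 16 + 3 + 3 = 22
  host 6: 16 = 16
  host 7: 15 = 15
This matches the lower bound, so 7 is optimal.

7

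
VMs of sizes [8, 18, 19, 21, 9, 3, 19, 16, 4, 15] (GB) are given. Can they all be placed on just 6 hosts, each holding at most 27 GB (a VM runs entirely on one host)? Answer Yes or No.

Yes

A valid assignment using 6 hosts:
  host 1: 21 + 4 = 25
  host 2: 19 + 8 = 27
  host 3: 19 + 3 = 22
  host 4: 18 + 9 = 27
  host 5: 16 = 16
  host 6: 15 = 15
Every load is within 27 GB, so 6 hosts suffice.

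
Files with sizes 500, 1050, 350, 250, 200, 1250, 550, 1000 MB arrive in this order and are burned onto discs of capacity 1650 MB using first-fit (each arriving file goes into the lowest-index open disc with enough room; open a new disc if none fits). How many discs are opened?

  500 → disc 1 (new)  [load 500/1650]
  1050 → disc 1  [load 1550/1650]
  350 → disc 2 (new)  [load 350/1650]
  250 → disc 2  [load 600/1650]
  200 → disc 2  [load 800/1650]
  1250 → disc 3 (new)  [load 1250/1650]
  550 → disc 2  [load 1350/1650]
  1000 → disc 4 (new)  [load 1000/1650]
4 discs opened.

4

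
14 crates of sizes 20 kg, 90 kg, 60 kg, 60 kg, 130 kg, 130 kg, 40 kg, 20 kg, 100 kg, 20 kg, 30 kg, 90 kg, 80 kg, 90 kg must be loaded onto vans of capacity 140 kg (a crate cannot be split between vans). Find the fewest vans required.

Total = 130 + 130 + 100 + 90 + 90 + 90 + 80 + 60 + 60 + 40 + 30 + 20 + 20 + 20 = 960 kg.
Lower bound: ⌈960/140⌉ = 7 vans.
A packing using 8 vans:
  van 1: 130 = 130
  van 2: 130 = 130
  van 3: 100 + 40 = 140
  van 4: 90 + 30 + 20 = 140
  van 5: 90 + 20 + 20 = 130
  van 6: 90 = 90
  van 7: 80 + 60 = 140
  van 8: 60 = 60
No arrangement into 7 vans stays within capacity, so 8 is optimal.

8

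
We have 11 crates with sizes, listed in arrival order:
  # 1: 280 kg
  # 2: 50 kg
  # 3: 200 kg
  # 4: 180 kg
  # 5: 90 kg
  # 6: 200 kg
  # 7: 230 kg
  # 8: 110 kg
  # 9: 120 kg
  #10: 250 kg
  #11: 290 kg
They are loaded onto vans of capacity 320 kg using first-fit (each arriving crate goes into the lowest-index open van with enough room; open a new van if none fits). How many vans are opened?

8

  280 → van 1 (new)  [load 280/320]
  50 → van 2 (new)  [load 50/320]
  200 → van 2  [load 250/320]
  180 → van 3 (new)  [load 180/320]
  90 → van 3  [load 270/320]
  200 → van 4 (new)  [load 200/320]
  230 → van 5 (new)  [load 230/320]
  110 → van 4  [load 310/320]
  120 → van 6 (new)  [load 120/320]
  250 → van 7 (new)  [load 250/320]
  290 → van 8 (new)  [load 290/320]
8 vans opened.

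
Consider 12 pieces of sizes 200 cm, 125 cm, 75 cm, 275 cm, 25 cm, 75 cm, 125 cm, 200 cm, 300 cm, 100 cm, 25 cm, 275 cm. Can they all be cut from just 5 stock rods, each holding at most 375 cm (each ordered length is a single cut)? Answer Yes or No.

A valid assignment using 5 stock rods:
  stock rod 1: 300 + 75 = 375
  stock rod 2: 275 + 100 = 375
  stock rod 3: 275 + 75 + 25 = 375
  stock rod 4: 200 + 125 + 25 = 350
  stock rod 5: 200 + 125 = 325
Every load is within 375 cm, so 5 stock rods suffice.

Yes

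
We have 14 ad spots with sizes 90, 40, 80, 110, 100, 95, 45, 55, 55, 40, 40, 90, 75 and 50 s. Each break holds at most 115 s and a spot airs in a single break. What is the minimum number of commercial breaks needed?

10

Total = 110 + 100 + 95 + 90 + 90 + 80 + 75 + 55 + 55 + 50 + 45 + 40 + 40 + 40 = 965 s.
Lower bound: ⌈965/115⌉ = 9 commercial breaks.
A packing using 10 commercial breaks:
  break 1: 110 = 110
  break 2: 100 = 100
  break 3: 95 = 95
  break 4: 90 = 90
  break 5: 90 = 90
  break 6: 80 = 80
  break 7: 75 + 40 = 115
  break 8: 55 + 55 = 110
  break 9: 50 + 45 = 95
  break 10: 40 + 40 = 80
No arrangement into 9 commercial breaks stays within capacity, so 10 is optimal.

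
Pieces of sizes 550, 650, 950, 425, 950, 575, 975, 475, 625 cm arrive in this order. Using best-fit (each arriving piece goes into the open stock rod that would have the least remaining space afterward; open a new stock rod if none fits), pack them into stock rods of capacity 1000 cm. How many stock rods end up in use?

8

  550 → stock rod 1 (new)  [load 550/1000]
  650 → stock rod 2 (new)  [load 650/1000]
  950 → stock rod 3 (new)  [load 950/1000]
  425 → stock rod 1  [load 975/1000]
  950 → stock rod 4 (new)  [load 950/1000]
  575 → stock rod 5 (new)  [load 575/1000]
  975 → stock rod 6 (new)  [load 975/1000]
  475 → stock rod 7 (new)  [load 475/1000]
  625 → stock rod 8 (new)  [load 625/1000]
8 stock rods opened.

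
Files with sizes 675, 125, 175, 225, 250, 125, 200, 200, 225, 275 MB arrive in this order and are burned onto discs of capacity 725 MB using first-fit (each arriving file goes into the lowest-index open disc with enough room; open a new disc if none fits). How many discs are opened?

  675 → disc 1 (new)  [load 675/725]
  125 → disc 2 (new)  [load 125/725]
  175 → disc 2  [load 300/725]
  225 → disc 2  [load 525/725]
  250 → disc 3 (new)  [load 250/725]
  125 → disc 2  [load 650/725]
  200 → disc 3  [load 450/725]
  200 → disc 3  [load 650/725]
  225 → disc 4 (new)  [load 225/725]
  275 → disc 4  [load 500/725]
4 discs opened.

4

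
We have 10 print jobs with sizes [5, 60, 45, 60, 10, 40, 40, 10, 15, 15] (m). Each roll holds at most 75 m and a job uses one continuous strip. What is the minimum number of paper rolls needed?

5

Total = 60 + 60 + 45 + 40 + 40 + 15 + 15 + 10 + 10 + 5 = 300 m.
Lower bound: ⌈300/75⌉ = 4 paper rolls.
Also, 5 print jobs each exceed 75/2 m, and no two of those can share a roll, so at least 5 paper rolls are needed.
A packing using 5 paper rolls:
  roll 1: 60 + 15 = 75
  roll 2: 60 + 15 = 75
  roll 3: 45 + 10 + 10 + 5 = 70
  roll 4: 40 = 40
  roll 5: 40 = 40
This matches the lower bound, so 5 is optimal.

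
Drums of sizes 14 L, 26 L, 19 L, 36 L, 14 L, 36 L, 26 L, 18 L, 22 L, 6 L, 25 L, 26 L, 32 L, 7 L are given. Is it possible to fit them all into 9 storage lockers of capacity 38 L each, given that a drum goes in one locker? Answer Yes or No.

No

Total = 307 L; ⌈307/38⌉ = 9.
The bound of 9 does not rule out 9, but exhaustive search shows no assignment into 9 storage lockers of capacity 38 L exists — the minimum is 10.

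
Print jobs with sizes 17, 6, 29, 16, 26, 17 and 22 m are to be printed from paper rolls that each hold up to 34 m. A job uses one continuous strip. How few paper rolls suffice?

Total = 29 + 26 + 22 + 17 + 17 + 16 + 6 = 133 m.
Lower bound: ⌈133/34⌉ = 4 paper rolls.
A packing using 5 paper rolls:
  roll 1: 29 = 29
  roll 2: 26 + 6 = 32
  roll 3: 22 = 22
  roll 4: 17 + 17 = 34
  roll 5: 16 = 16
No arrangement into 4 paper rolls stays within capacity, so 5 is optimal.

5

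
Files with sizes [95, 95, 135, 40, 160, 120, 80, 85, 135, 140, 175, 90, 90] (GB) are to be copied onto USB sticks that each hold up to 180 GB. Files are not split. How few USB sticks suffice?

Total = 175 + 160 + 140 + 135 + 135 + 120 + 95 + 95 + 90 + 90 + 85 + 80 + 40 = 1440 GB.
Lower bound: ⌈1440/180⌉ = 8 USB sticks.
A packing using 9 USB sticks:
  USB stick 1: 175 = 175
  USB stick 2: 160 = 160
  USB stick 3: 140 + 40 = 180
  USB stick 4: 135 = 135
  USB stick 5: 135 = 135
  USB stick 6: 120 = 120
  USB stick 7: 95 + 85 = 180
  USB stick 8: 95 + 80 = 175
  USB stick 9: 90 + 90 = 180
No arrangement into 8 USB sticks stays within capacity, so 9 is optimal.

9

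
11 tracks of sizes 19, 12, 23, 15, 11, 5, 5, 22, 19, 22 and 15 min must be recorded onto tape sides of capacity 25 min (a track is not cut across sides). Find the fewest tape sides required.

Total = 23 + 22 + 22 + 19 + 19 + 15 + 15 + 12 + 11 + 5 + 5 = 168 min.
Lower bound: ⌈168/25⌉ = 7 tape sides.
A packing using 8 tape sides:
  side 1: 23 = 23
  side 2: 22 = 22
  side 3: 22 = 22
  side 4: 19 + 5 = 24
  side 5: 19 + 5 = 24
  side 6: 15 = 15
  side 7: 15 = 15
  side 8: 12 + 11 = 23
No arrangement into 7 tape sides stays within capacity, so 8 is optimal.

8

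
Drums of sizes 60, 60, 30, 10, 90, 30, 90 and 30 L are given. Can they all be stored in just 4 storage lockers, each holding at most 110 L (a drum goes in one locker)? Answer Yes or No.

Total = 400 L; ⌈400/110⌉ = 4.
The bound of 4 does not rule out 4, but exhaustive search shows no assignment into 4 storage lockers of capacity 110 L exists — the minimum is 5.

No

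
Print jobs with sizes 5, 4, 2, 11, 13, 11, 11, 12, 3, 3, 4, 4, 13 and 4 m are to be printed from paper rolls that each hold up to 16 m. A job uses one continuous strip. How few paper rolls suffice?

Total = 13 + 13 + 12 + 11 + 11 + 11 + 5 + 4 + 4 + 4 + 4 + 3 + 3 + 2 = 100 m.
Lower bound: ⌈100/16⌉ = 7 paper rolls.
A packing using 7 paper rolls:
  roll 1: 13 + 3 = 16
  roll 2: 13 + 3 = 16
  roll 3: 12 + 4 = 16
  roll 4: 11 + 5 = 16
  roll 5: 11 + 4 = 15
  roll 6: 11 + 4 = 15
  roll 7: 4 + 2 = 6
This matches the lower bound, so 7 is optimal.

7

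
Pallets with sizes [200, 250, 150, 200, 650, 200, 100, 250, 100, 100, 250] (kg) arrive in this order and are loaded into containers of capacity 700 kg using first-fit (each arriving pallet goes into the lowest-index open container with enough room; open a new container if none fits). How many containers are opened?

4

  200 → container 1 (new)  [load 200/700]
  250 → container 1  [load 450/700]
  150 → container 1  [load 600/700]
  200 → container 2 (new)  [load 200/700]
  650 → container 3 (new)  [load 650/700]
  200 → container 2  [load 400/700]
  100 → container 1  [load 700/700]
  250 → container 2  [load 650/700]
  100 → container 4 (new)  [load 100/700]
  100 → container 4  [load 200/700]
  250 → container 4  [load 450/700]
4 containers opened.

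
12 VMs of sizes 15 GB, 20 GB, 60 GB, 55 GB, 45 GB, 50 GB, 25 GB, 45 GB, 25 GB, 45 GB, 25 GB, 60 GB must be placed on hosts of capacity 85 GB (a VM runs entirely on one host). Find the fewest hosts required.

7

Total = 60 + 60 + 55 + 50 + 45 + 45 + 45 + 25 + 25 + 25 + 20 + 15 = 470 GB.
Lower bound: ⌈470/85⌉ = 6 hosts.
Also, 7 VMs each exceed 85/2 GB, and no two of those can share a host, so at least 7 hosts are needed.
A packing using 7 hosts:
  host 1: 60 + 25 = 85
  host 2: 60 + 25 = 85
  host 3: 55 + 25 = 80
  host 4: 50 + 20 + 15 = 85
  host 5: 45 = 45
  host 6: 45 = 45
  host 7: 45 = 45
This matches the lower bound, so 7 is optimal.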